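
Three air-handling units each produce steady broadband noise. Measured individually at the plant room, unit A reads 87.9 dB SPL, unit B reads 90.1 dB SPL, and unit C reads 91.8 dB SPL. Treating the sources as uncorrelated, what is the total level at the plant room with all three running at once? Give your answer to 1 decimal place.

95.0 dB SPL

Uncorrelated sources add in intensity (power), not in dB.
L_total = 10·log₁₀(10^(87.9/10) + 10^(90.1/10) + 10^(91.8/10)) = 10·log₁₀(3153000000) = 95.0 dB SPL.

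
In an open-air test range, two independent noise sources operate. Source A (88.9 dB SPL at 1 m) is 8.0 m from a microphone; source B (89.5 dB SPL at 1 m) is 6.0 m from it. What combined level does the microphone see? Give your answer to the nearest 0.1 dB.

At the listener: L_A = 88.9 − 20·log₁₀(8.0) = 70.84 dB; L_B = 89.5 − 20·log₁₀(6.0) = 73.94 dB.
Combined: 10·log₁₀(10^(70.84/10)+10^(73.94/10)) = 75.7 dB SPL.

75.7 dB SPL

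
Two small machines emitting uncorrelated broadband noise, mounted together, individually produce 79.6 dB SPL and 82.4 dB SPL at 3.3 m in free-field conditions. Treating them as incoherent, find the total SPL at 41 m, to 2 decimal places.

62.35 dB SPL

Combined at 3.3 m: 10·log₁₀(10^(79.6/10)+10^(82.4/10)) = 84.232 dB SPL.
Then apply −20·log₁₀(41/3.3) = -21.885 dB → 62.35 dB SPL.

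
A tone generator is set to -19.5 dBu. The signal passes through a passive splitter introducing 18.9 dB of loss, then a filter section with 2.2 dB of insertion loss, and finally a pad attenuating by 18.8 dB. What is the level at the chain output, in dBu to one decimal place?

-59.4 dBu

Cascaded gains and losses add directly in dB.
-19.5 − 18.9 − 2.2 − 18.8 = -59.4 dBu.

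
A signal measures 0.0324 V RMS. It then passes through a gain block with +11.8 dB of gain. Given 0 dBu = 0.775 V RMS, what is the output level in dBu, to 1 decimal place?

Input level: 20·log₁₀(0.0324/0.775) = -27.58 dBu.
Output: -27.58 + 11.8 = -15.8 dBu.

-15.8 dBu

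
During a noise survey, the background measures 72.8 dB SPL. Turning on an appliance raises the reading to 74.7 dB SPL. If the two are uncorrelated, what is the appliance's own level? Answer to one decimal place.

Background correction is a power subtraction:
L_src = 10·log₁₀(10^(74.7/10) − 10^(72.8/10)) = 10·log₁₀(10460000) = 70.2 dB SPL.

70.2 dB SPL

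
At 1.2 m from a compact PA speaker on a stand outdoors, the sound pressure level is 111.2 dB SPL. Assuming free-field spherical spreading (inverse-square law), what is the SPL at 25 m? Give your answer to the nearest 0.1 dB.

Inverse-square spreading gives ΔL = −20·log₁₀(d₂/d₁).
ΔL = −20·log₁₀(25/1.2) = -26.38 dB, so L₂ = 111.2 + (-26.38) = 84.8 dB SPL.

84.8 dB SPL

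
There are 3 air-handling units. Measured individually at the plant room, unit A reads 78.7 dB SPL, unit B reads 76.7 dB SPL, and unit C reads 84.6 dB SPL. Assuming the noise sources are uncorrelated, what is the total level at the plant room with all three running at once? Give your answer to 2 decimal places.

Incoherent sources sum as intensities:
L_total = 10·log₁₀(10^(78.7/10) + 10^(76.7/10) + 10^(84.6/10)) = 10·log₁₀(409300000) = 86.12 dB SPL.

86.12 dB SPL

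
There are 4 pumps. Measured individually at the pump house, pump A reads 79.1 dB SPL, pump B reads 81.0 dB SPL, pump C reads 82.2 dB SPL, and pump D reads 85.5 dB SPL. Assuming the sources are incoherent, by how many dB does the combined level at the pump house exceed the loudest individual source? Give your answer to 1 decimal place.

Uncorrelated sources add in intensity (power), not in dB.
L_total = 10·log₁₀(10^(79.1/10) + 10^(81.0/10) + 10^(82.2/10) + 10^(85.5/10)) = 88.62 dB SPL.
Excess over the loudest (85.5 dB): 88.62 − 85.5 = 3.1 dB.

3.1 dB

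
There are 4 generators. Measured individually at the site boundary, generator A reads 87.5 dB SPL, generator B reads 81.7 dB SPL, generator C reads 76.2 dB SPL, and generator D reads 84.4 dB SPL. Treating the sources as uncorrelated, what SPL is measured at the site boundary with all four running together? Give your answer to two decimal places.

Uncorrelated sources add in intensity (power), not in dB.
L_total = 10·log₁₀(10^(87.5/10) + 10^(81.7/10) + 10^(76.2/10) + 10^(84.4/10)) = 10·log₁₀(1027000000) = 90.12 dB SPL.

90.12 dB SPL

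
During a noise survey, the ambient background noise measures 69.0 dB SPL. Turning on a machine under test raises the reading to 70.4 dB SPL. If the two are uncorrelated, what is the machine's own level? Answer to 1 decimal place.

Subtract intensities: L_src = 10·log₁₀(10^(L_total/10) − 10^(L_bg/10)).
L_src = 10·log₁₀(10^(70.4/10) − 10^(69.0/10)) = 10·log₁₀(3021000) = 64.8 dB SPL.

64.8 dB SPL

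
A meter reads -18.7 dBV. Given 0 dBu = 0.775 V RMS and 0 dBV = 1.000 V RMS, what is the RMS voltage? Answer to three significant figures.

0.116 V

V = 1.000 V × 10^(-18.7/20).
= 1.000 × 0.1161 = 0.116 V.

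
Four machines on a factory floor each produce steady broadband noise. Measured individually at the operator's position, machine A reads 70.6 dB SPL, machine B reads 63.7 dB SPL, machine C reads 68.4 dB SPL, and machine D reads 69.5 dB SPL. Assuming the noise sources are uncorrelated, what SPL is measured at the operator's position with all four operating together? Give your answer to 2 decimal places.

Uncorrelated sources add in intensity (power), not in dB.
L_total = 10·log₁₀(10^(70.6/10) + 10^(63.7/10) + 10^(68.4/10) + 10^(69.5/10)) = 10·log₁₀(29660000) = 74.72 dB SPL.

74.72 dB SPL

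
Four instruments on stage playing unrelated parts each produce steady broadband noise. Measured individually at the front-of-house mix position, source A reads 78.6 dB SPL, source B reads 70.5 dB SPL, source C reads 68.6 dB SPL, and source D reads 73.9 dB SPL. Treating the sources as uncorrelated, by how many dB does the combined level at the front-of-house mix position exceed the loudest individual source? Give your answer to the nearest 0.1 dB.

Uncorrelated sources add in intensity (power), not in dB.
L_total = 10·log₁₀(10^(78.6/10) + 10^(70.5/10) + 10^(68.6/10) + 10^(73.9/10)) = 80.62 dB SPL.
Excess over the loudest (78.6 dB): 80.62 − 78.6 = 2.0 dB.

2.0 dB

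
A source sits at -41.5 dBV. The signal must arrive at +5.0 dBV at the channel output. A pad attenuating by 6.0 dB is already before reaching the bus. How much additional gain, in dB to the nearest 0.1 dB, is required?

The required make-up gain is the shortfall in the dB sum.
G = +5.0 − (-41.5) + 6.0 = 52.5 dB.

52.5 dB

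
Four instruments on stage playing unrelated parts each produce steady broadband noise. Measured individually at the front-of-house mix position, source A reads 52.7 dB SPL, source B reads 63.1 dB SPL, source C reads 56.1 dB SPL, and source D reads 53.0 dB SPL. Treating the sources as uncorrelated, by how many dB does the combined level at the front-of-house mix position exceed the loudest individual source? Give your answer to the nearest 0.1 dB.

Incoherent sources sum as intensities:
L_total = 10·log₁₀(10^(52.7/10) + 10^(63.1/10) + 10^(56.1/10) + 10^(53.0/10)) = 64.53 dB SPL.
Excess over the loudest (63.1 dB): 64.53 − 63.1 = 1.4 dB.

1.4 dB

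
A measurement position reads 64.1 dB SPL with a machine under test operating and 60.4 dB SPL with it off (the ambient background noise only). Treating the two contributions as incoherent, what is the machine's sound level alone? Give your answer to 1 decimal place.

Background correction is a power subtraction:
L_src = 10·log₁₀(10^(64.1/10) − 10^(60.4/10)) = 10·log₁₀(1474000) = 61.7 dB SPL.

61.7 dB SPL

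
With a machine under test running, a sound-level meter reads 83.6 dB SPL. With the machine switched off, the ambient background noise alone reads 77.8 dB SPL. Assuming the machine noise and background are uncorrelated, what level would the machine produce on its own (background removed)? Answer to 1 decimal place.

82.3 dB SPL

Subtract intensities: L_src = 10·log₁₀(10^(L_total/10) − 10^(L_bg/10)).
L_src = 10·log₁₀(10^(83.6/10) − 10^(77.8/10)) = 10·log₁₀(168800000) = 82.3 dB SPL.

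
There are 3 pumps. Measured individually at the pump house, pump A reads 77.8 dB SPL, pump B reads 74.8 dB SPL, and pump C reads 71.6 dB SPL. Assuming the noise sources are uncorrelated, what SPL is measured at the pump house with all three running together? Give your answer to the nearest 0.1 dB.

80.2 dB SPL

Incoherent sources sum as intensities:
L_total = 10·log₁₀(10^(77.8/10) + 10^(74.8/10) + 10^(71.6/10)) = 10·log₁₀(104900000) = 80.2 dB SPL.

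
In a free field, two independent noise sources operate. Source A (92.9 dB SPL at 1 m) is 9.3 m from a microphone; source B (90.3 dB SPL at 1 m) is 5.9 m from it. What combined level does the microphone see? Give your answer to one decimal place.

At the listener: L_A = 92.9 − 20·log₁₀(9.3) = 73.53 dB; L_B = 90.3 − 20·log₁₀(5.9) = 74.88 dB.
Combined: 10·log₁₀(10^(73.53/10)+10^(74.88/10)) = 77.3 dB SPL.

77.3 dB SPL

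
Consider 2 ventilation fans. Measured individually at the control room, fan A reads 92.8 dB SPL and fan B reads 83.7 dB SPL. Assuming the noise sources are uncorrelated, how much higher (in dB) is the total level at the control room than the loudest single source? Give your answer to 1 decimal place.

Uncorrelated sources add in intensity (power), not in dB.
L_total = 10·log₁₀(10^(92.8/10) + 10^(83.7/10)) = 93.30 dB SPL.
Excess over the loudest (92.8 dB): 93.30 − 92.8 = 0.5 dB.

0.5 dB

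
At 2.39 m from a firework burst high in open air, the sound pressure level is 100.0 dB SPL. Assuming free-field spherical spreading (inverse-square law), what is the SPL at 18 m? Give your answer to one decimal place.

For a point source in a free field, ΔL = −20·log₁₀(d₂/d₁).
ΔL = −20·log₁₀(18/2.39) = -17.54 dB, so L₂ = 100.0 + (-17.54) = 82.5 dB SPL.

82.5 dB SPL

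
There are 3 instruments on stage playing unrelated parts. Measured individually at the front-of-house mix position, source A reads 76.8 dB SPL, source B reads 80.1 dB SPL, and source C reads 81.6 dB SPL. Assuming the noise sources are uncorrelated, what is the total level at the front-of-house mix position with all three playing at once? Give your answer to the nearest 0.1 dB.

84.7 dB SPL

Uncorrelated sources add in intensity (power), not in dB.
L_total = 10·log₁₀(10^(76.8/10) + 10^(80.1/10) + 10^(81.6/10)) = 10·log₁₀(294700000) = 84.7 dB SPL.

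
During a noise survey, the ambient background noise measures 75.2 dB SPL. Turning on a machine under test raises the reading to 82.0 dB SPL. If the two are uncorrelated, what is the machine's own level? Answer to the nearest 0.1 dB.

Subtract intensities: L_src = 10·log₁₀(10^(L_total/10) − 10^(L_bg/10)).
L_src = 10·log₁₀(10^(82.0/10) − 10^(75.2/10)) = 10·log₁₀(125400000) = 81.0 dB SPL.

81.0 dB SPL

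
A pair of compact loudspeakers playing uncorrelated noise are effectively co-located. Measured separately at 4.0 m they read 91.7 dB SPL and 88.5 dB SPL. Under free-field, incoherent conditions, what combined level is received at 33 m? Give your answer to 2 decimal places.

75.07 dB SPL

Combined at 4.0 m: 10·log₁₀(10^(91.7/10)+10^(88.5/10)) = 93.399 dB SPL.
Then apply −20·log₁₀(33/4.0) = -18.329 dB → 75.07 dB SPL.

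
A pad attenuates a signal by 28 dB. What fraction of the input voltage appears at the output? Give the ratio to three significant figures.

0.0398

Voltage ratio = 10^(dB/20).
10^(-28/20) = 10^(-1.400) = 0.0398.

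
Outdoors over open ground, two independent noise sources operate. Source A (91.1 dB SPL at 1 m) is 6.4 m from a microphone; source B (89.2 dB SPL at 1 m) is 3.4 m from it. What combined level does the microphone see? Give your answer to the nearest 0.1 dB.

At the listener: L_A = 91.1 − 20·log₁₀(6.4) = 74.98 dB; L_B = 89.2 − 20·log₁₀(3.4) = 78.57 dB.
Combined: 10·log₁₀(10^(74.98/10)+10^(78.57/10)) = 80.1 dB SPL.

80.1 dB SPL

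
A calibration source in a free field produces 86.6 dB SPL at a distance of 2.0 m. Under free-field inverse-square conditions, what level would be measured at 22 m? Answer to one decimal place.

65.8 dB SPL

Free-field point source: level drops by 20·log₁₀ of the distance ratio.
ΔL = −20·log₁₀(22/2.0) = -20.83 dB, so L₂ = 86.6 + (-20.83) = 65.8 dB SPL.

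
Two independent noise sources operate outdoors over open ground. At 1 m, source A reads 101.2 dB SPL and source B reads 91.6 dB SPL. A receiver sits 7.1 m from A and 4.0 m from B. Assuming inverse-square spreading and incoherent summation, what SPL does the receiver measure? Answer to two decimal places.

85.46 dB SPL

At the listener: L_A = 101.2 − 20·log₁₀(7.1) = 84.175 dB; L_B = 91.6 − 20·log₁₀(4.0) = 79.559 dB.
Combined: 10·log₁₀(10^(84.175/10)+10^(79.559/10)) = 85.46 dB SPL.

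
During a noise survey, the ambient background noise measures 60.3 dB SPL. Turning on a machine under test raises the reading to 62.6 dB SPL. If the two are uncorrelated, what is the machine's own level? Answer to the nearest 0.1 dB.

Subtract intensities: L_src = 10·log₁₀(10^(L_total/10) − 10^(L_bg/10)).
L_src = 10·log₁₀(10^(62.6/10) − 10^(60.3/10)) = 10·log₁₀(748200) = 58.7 dB SPL.

58.7 dB SPL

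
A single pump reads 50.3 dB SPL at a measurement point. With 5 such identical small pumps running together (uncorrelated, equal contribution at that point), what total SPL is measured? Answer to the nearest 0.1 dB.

5 equal incoherent sources raise the level by 10·log₁₀(5) = 6.99 dB.
L_total = 50.3 + 6.99 = 57.3 dB SPL.

57.3 dB SPL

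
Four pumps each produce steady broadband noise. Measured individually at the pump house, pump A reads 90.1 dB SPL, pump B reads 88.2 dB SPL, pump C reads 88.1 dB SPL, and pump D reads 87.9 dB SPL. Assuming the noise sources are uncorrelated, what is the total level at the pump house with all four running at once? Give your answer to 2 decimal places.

Add the sources as powers (linear), then convert back to dB:
L_total = 10·log₁₀(10^(90.1/10) + 10^(88.2/10) + 10^(88.1/10) + 10^(87.9/10)) = 10·log₁₀(2946000000) = 94.69 dB SPL.

94.69 dB SPL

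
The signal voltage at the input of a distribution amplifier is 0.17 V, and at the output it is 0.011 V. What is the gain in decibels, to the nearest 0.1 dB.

-23.8 dB

Voltage ratio → dB uses the 20·log₁₀ form:
20·log₁₀(0.011/0.17) = 20·log₁₀(0.06471) = -23.8 dB.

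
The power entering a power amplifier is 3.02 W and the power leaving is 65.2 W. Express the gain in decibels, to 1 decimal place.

13.3 dB

Power is a power quantity, so gain = 10·log₁₀(P_out/P_in).
10·log₁₀(65.2/3.02) = 10·log₁₀(21.59) = 13.3 dB.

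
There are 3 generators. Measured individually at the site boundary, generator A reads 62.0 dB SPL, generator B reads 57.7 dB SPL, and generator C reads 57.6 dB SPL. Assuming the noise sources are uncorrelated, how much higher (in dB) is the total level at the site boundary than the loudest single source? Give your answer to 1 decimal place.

Add the sources as powers (linear), then convert back to dB:
L_total = 10·log₁₀(10^(62.0/10) + 10^(57.7/10) + 10^(57.6/10)) = 64.39 dB SPL.
Excess over the loudest (62.0 dB): 64.39 − 62.0 = 2.4 dB.

2.4 dB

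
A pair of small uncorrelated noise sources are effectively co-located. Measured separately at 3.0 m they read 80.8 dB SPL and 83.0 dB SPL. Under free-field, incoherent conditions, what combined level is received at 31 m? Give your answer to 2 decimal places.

64.76 dB SPL

Combined at 3.0 m: 10·log₁₀(10^(80.8/10)+10^(83.0/10)) = 85.048 dB SPL.
Then apply −20·log₁₀(31/3.0) = -20.285 dB → 64.76 dB SPL.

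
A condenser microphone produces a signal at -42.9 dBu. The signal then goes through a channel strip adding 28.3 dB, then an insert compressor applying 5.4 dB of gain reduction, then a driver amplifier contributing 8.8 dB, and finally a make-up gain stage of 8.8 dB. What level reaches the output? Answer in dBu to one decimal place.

-2.4 dBu

In dB, series stages simply add:
-42.9 + 28.3 − 5.4 + 8.8 + 8.8 = -2.4 dBu.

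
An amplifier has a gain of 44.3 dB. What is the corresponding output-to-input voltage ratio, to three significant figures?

164

Voltage ratio = 10^(dB/20).
10^(44.3/20) = 10^(2.215) = 164.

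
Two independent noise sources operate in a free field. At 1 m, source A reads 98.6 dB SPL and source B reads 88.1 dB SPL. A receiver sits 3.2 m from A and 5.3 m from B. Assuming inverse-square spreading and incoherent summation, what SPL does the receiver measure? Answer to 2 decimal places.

88.64 dB SPL

At the listener: L_A = 98.6 − 20·log₁₀(3.2) = 88.497 dB; L_B = 88.1 − 20·log₁₀(5.3) = 73.614 dB.
Combined: 10·log₁₀(10^(88.497/10)+10^(73.614/10)) = 88.64 dB SPL.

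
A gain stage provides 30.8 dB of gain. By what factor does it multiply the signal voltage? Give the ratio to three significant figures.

Voltage ratio = 10^(dB/20).
10^(30.8/20) = 10^(1.540) = 34.7.

34.7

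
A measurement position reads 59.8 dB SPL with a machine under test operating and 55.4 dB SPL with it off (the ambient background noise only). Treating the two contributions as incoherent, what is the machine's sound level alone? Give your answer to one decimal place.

57.8 dB SPL

Remove the background by subtracting linear intensities:
L_src = 10·log₁₀(10^(59.8/10) − 10^(55.4/10)) = 10·log₁₀(608300) = 57.8 dB SPL.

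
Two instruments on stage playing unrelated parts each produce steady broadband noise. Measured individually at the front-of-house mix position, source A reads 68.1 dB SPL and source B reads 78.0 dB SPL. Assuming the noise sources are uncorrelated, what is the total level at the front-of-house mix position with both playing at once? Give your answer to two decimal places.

Uncorrelated sources add in intensity (power), not in dB.
L_total = 10·log₁₀(10^(68.1/10) + 10^(78.0/10)) = 10·log₁₀(69550000) = 78.42 dB SPL.

78.42 dB SPL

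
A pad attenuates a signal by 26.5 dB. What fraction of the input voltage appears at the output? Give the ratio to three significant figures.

Voltage ratio = 10^(dB/20).
10^(-26.5/20) = 10^(-1.325) = 0.0473.

0.0473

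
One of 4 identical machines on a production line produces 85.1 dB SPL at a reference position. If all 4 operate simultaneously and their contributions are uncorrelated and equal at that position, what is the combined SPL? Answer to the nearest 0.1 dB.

91.1 dB SPL

4 equal incoherent sources raise the level by 10·log₁₀(4) = 6.02 dB.
L_total = 85.1 + 6.02 = 91.1 dB SPL.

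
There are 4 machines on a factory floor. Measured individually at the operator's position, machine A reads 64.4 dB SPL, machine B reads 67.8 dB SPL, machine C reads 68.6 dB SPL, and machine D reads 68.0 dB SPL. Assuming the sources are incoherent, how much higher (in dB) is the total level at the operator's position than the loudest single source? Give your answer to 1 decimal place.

4.9 dB

Incoherent sources sum as intensities:
L_total = 10·log₁₀(10^(64.4/10) + 10^(67.8/10) + 10^(68.6/10) + 10^(68.0/10)) = 73.49 dB SPL.
Excess over the loudest (68.6 dB): 73.49 − 68.6 = 4.9 dB.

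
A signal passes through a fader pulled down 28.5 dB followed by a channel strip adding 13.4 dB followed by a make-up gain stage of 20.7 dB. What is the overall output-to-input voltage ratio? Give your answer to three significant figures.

Net gain = (−28.5) + 13.4 + 20.7 = 5.6 dB.
Voltage ratio = 10^(5.6/20) = 1.91.

1.91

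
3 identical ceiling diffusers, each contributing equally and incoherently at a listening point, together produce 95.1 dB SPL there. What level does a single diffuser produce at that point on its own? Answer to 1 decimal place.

3 equal incoherent sources add 10·log₁₀(3) = 4.77 dB over one source.
L_one = 95.1 − 4.77 = 90.3 dB SPL.

90.3 dB SPL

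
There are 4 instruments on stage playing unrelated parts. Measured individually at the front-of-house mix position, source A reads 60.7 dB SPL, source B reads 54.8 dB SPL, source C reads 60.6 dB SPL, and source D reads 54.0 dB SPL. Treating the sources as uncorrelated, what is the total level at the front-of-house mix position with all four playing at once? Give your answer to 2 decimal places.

Uncorrelated sources add in intensity (power), not in dB.
L_total = 10·log₁₀(10^(60.7/10) + 10^(54.8/10) + 10^(60.6/10) + 10^(54.0/10)) = 10·log₁₀(2876000) = 64.59 dB SPL.

64.59 dB SPL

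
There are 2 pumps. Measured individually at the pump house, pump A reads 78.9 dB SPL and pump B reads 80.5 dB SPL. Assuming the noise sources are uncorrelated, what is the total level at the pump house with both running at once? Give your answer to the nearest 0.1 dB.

82.8 dB SPL

Incoherent sources sum as intensities:
L_total = 10·log₁₀(10^(78.9/10) + 10^(80.5/10)) = 10·log₁₀(189800000) = 82.8 dB SPL.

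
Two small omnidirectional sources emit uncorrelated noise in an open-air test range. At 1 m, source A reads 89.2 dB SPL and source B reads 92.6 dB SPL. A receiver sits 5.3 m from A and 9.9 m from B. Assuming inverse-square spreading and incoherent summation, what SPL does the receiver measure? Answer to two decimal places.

At the listener: L_A = 89.2 − 20·log₁₀(5.3) = 74.714 dB; L_B = 92.6 − 20·log₁₀(9.9) = 72.687 dB.
Combined: 10·log₁₀(10^(74.714/10)+10^(72.687/10)) = 76.83 dB SPL.

76.83 dB SPL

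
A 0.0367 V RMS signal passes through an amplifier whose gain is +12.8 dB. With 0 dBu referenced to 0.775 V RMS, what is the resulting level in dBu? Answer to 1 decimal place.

Input level: 20·log₁₀(0.0367/0.775) = -26.49 dBu.
Output: -26.49 + 12.8 = -13.7 dBu.

-13.7 dBu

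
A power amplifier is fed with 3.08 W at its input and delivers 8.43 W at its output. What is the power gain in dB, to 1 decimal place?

For a power ratio, dB = 10·log₁₀(P₂/P₁).
10·log₁₀(8.43/3.08) = 10·log₁₀(2.737) = 4.4 dB.

4.4 dB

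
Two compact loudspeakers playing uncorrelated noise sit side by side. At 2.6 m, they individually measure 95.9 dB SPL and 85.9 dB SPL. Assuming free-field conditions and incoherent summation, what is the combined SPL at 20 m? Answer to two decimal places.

Combined at 2.6 m: 10·log₁₀(10^(95.9/10)+10^(85.9/10)) = 96.314 dB SPL.
Then apply −20·log₁₀(20/2.6) = -17.721 dB → 78.59 dB SPL.

78.59 dB SPL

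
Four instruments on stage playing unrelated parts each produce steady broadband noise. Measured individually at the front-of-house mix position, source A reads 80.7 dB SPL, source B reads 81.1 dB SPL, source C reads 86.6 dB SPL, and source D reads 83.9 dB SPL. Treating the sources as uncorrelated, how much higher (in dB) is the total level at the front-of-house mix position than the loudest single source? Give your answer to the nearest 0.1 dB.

3.2 dB

Add the sources as powers (linear), then convert back to dB:
L_total = 10·log₁₀(10^(80.7/10) + 10^(81.1/10) + 10^(86.6/10) + 10^(83.9/10)) = 89.77 dB SPL.
Excess over the loudest (86.6 dB): 89.77 − 86.6 = 3.2 dB.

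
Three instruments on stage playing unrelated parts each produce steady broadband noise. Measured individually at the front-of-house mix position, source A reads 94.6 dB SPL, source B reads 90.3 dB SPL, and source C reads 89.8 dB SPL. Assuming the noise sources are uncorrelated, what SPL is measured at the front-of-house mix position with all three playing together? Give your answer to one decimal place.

Add the sources as powers (linear), then convert back to dB:
L_total = 10·log₁₀(10^(94.6/10) + 10^(90.3/10) + 10^(89.8/10)) = 10·log₁₀(4911000000) = 96.9 dB SPL.

96.9 dB SPL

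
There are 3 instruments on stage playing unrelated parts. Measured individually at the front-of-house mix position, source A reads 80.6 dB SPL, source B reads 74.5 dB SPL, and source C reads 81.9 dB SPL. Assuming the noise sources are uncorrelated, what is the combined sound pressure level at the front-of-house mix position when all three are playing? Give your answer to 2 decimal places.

84.74 dB SPL

Uncorrelated sources add in intensity (power), not in dB.
L_total = 10·log₁₀(10^(80.6/10) + 10^(74.5/10) + 10^(81.9/10)) = 10·log₁₀(297900000) = 84.74 dB SPL.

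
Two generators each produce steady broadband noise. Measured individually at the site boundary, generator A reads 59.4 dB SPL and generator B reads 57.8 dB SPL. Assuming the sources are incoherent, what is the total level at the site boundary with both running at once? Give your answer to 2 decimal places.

Incoherent sources sum as intensities:
L_total = 10·log₁₀(10^(59.4/10) + 10^(57.8/10)) = 10·log₁₀(1474000) = 61.68 dB SPL.

61.68 dB SPL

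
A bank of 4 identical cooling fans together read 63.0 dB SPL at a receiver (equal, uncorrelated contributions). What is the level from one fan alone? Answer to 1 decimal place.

4 equal incoherent sources add 10·log₁₀(4) = 6.02 dB over one source.
L_one = 63.0 − 6.02 = 57.0 dB SPL.

57.0 dB SPL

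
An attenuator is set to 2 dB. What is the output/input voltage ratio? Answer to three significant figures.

0.794

Voltage ratio = 10^(dB/20).
10^(-2/20) = 10^(-0.1000) = 0.794.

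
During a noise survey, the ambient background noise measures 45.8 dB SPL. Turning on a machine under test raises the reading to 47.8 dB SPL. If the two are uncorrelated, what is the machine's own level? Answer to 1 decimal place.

43.5 dB SPL

Background correction is a power subtraction:
L_src = 10·log₁₀(10^(47.8/10) − 10^(45.8/10)) = 10·log₁₀(22240) = 43.5 dB SPL.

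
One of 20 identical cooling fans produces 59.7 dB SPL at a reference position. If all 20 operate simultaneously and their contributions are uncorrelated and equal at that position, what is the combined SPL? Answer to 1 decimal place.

72.7 dB SPL

20 equal incoherent sources raise the level by 10·log₁₀(20) = 13.01 dB.
L_total = 59.7 + 13.01 = 72.7 dB SPL.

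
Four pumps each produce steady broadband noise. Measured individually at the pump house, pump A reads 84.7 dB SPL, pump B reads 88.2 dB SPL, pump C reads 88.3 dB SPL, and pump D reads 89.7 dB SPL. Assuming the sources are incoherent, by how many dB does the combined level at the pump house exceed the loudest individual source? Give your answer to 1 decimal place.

Add the sources as powers (linear), then convert back to dB:
L_total = 10·log₁₀(10^(84.7/10) + 10^(88.2/10) + 10^(88.3/10) + 10^(89.7/10)) = 94.09 dB SPL.
Excess over the loudest (89.7 dB): 94.09 − 89.7 = 4.4 dB.

4.4 dB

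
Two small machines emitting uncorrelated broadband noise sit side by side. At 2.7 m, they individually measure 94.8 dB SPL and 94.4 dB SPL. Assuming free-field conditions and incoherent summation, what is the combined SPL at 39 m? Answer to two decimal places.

74.42 dB SPL

Combined at 2.7 m: 10·log₁₀(10^(94.8/10)+10^(94.4/10)) = 97.615 dB SPL.
Then apply −20·log₁₀(39/2.7) = -23.194 dB → 74.42 dB SPL.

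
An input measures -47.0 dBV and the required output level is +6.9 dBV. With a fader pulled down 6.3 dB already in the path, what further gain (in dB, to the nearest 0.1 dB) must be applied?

60.2 dB

The required make-up gain is the shortfall in the dB sum.
G = +6.9 − (-47.0) + 6.3 = 60.2 dB.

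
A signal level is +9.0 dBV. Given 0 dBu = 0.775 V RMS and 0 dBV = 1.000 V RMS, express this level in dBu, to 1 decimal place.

The offset between the scales is 20·log₁₀(0.775/1.000) = −2.214 dB.
So dBu = +9.0 + 2.214 = +11.2 dBu.

+11.2 dBu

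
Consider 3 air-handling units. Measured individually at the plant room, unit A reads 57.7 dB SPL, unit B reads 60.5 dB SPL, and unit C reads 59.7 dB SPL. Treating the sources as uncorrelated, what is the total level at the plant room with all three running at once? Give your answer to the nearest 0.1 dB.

Uncorrelated sources add in intensity (power), not in dB.
L_total = 10·log₁₀(10^(57.7/10) + 10^(60.5/10) + 10^(59.7/10)) = 10·log₁₀(2644000) = 64.2 dB SPL.

64.2 dB SPL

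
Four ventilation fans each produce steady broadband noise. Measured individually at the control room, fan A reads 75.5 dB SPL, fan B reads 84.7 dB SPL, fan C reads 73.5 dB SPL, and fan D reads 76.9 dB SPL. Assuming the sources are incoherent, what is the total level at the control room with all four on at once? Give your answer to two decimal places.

86.04 dB SPL

Incoherent sources sum as intensities:
L_total = 10·log₁₀(10^(75.5/10) + 10^(84.7/10) + 10^(73.5/10) + 10^(76.9/10)) = 10·log₁₀(402000000) = 86.04 dB SPL.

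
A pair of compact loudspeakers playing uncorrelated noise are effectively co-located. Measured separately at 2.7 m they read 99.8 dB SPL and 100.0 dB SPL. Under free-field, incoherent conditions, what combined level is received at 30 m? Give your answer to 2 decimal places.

82.00 dB SPL

Combined at 2.7 m: 10·log₁₀(10^(99.8/10)+10^(100.0/10)) = 102.911 dB SPL.
Then apply −20·log₁₀(30/2.7) = -20.915 dB → 82.00 dB SPL.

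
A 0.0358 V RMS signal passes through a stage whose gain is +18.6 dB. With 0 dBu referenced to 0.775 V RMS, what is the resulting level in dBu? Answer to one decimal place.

Input level: 20·log₁₀(0.0358/0.775) = -26.71 dBu.
Output: -26.71 + 18.6 = -8.1 dBu.

-8.1 dBu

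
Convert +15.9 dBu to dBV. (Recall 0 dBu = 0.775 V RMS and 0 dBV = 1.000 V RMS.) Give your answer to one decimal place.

+13.7 dBV

The offset between the scales is 20·log₁₀(0.775/1.000) = −2.214 dB.
So dBV = +15.9 − 2.214 = +13.7 dBV.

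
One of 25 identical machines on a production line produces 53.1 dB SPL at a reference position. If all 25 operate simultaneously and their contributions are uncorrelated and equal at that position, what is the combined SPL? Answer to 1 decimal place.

25 equal incoherent sources raise the level by 10·log₁₀(25) = 13.98 dB.
L_total = 53.1 + 13.98 = 67.1 dB SPL.

67.1 dB SPL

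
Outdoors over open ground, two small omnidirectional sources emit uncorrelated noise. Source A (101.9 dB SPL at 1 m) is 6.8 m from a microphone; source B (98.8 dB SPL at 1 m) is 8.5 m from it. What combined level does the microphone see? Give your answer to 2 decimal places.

86.43 dB SPL

At the listener: L_A = 101.9 − 20·log₁₀(6.8) = 85.250 dB; L_B = 98.8 − 20·log₁₀(8.5) = 80.212 dB.
Combined: 10·log₁₀(10^(85.250/10)+10^(80.212/10)) = 86.43 dB SPL.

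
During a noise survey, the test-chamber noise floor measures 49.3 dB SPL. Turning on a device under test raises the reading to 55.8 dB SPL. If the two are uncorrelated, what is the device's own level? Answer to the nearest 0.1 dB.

Remove the background by subtracting linear intensities:
L_src = 10·log₁₀(10^(55.8/10) − 10^(49.3/10)) = 10·log₁₀(295100) = 54.7 dB SPL.

54.7 dB SPL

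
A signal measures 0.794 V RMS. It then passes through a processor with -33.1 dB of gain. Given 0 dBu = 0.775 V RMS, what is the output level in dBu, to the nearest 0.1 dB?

Input level: 20·log₁₀(0.794/0.775) = 0.21 dBu.
Output: 0.21 − 33.1 = -32.9 dBu.

-32.9 dBu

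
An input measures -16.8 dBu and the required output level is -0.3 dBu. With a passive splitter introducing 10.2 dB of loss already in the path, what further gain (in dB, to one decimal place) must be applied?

The required make-up gain is the shortfall in the dB sum.
G = -0.3 − (-16.8) + 10.2 = 26.7 dB.

26.7 dB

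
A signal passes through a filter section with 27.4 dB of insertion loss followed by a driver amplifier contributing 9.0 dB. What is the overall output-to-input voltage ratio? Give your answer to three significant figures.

0.120

Net gain = (−27.4) + 9.0 = -18.4 dB.
Voltage ratio = 10^(-18.4/20) = 0.120.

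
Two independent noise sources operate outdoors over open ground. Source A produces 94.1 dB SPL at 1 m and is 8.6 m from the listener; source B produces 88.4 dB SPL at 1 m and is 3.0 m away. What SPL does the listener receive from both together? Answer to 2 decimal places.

80.48 dB SPL

At the listener: L_A = 94.1 − 20·log₁₀(8.6) = 75.410 dB; L_B = 88.4 − 20·log₁₀(3.0) = 78.858 dB.
Combined: 10·log₁₀(10^(75.410/10)+10^(78.858/10)) = 80.48 dB SPL.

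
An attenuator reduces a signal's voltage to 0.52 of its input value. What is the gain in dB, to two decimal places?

For a voltage ratio, dB = 20·log₁₀(V₂/V₁).
20·log₁₀(0.52) = -5.68 dB.

-5.68 dB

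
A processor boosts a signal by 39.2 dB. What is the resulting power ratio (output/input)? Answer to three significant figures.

8320

Power ratio = 10^(dB/10).
10^(39.2/10) = 10^(3.920) = 8320.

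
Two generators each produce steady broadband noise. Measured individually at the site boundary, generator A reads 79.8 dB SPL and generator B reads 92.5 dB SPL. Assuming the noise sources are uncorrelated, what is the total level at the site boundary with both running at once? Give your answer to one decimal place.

92.7 dB SPL

Uncorrelated sources add in intensity (power), not in dB.
L_total = 10·log₁₀(10^(79.8/10) + 10^(92.5/10)) = 10·log₁₀(1874000000) = 92.7 dB SPL.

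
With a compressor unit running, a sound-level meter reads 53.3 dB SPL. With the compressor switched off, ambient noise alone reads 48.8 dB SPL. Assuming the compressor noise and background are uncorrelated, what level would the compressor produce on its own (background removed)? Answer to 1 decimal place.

51.4 dB SPL

Background correction is a power subtraction:
L_src = 10·log₁₀(10^(53.3/10) − 10^(48.8/10)) = 10·log₁₀(137900) = 51.4 dB SPL.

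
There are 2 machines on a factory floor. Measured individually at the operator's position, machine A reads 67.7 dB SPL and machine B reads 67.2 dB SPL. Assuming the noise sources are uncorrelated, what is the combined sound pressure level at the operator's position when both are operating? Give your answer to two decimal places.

Incoherent sources sum as intensities:
L_total = 10·log₁₀(10^(67.7/10) + 10^(67.2/10)) = 10·log₁₀(11140000) = 70.47 dB SPL.

70.47 dB SPL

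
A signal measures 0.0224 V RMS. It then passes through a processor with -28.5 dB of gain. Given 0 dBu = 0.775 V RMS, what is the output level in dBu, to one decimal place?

Input level: 20·log₁₀(0.0224/0.775) = -30.78 dBu.
Output: -30.78 − 28.5 = -59.3 dBu.

-59.3 dBu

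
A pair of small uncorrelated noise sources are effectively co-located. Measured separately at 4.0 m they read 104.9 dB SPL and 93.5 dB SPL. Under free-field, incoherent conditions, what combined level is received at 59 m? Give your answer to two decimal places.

81.83 dB SPL

Combined at 4.0 m: 10·log₁₀(10^(104.9/10)+10^(93.5/10)) = 105.204 dB SPL.
Then apply −20·log₁₀(59/4.0) = -23.376 dB → 81.83 dB SPL.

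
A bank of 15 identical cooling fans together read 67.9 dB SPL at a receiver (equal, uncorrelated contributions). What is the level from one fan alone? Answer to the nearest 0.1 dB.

15 equal incoherent sources add 10·log₁₀(15) = 11.76 dB over one source.
L_one = 67.9 − 11.76 = 56.1 dB SPL.

56.1 dB SPL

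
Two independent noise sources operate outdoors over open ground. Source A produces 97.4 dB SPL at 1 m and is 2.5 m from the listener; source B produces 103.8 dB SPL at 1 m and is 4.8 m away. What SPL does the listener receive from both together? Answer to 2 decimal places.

92.83 dB SPL

At the listener: L_A = 97.4 − 20·log₁₀(2.5) = 89.441 dB; L_B = 103.8 − 20·log₁₀(4.8) = 90.175 dB.
Combined: 10·log₁₀(10^(89.441/10)+10^(90.175/10)) = 92.83 dB SPL.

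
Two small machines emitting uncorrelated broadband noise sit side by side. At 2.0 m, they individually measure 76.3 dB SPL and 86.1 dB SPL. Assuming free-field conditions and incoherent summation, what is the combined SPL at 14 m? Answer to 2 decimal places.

Combined at 2.0 m: 10·log₁₀(10^(76.3/10)+10^(86.1/10)) = 86.532 dB SPL.
Then apply −20·log₁₀(14/2.0) = -16.902 dB → 69.63 dB SPL.

69.63 dB SPL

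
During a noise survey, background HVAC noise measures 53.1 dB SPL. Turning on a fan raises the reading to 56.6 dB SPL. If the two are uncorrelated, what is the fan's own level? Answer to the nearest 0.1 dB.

Background correction is a power subtraction:
L_src = 10·log₁₀(10^(56.6/10) − 10^(53.1/10)) = 10·log₁₀(252900) = 54.0 dB SPL.

54.0 dB SPL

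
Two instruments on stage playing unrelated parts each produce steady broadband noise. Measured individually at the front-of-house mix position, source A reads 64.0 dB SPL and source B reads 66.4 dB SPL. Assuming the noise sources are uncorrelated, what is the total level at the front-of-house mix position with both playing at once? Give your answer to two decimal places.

68.37 dB SPL

Incoherent sources sum as intensities:
L_total = 10·log₁₀(10^(64.0/10) + 10^(66.4/10)) = 10·log₁₀(6877000) = 68.37 dB SPL.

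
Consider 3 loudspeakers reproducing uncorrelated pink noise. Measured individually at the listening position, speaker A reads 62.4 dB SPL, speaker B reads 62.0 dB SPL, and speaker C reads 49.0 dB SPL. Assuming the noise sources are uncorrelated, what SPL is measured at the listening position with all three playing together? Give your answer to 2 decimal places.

Add the sources as powers (linear), then convert back to dB:
L_total = 10·log₁₀(10^(62.4/10) + 10^(62.0/10) + 10^(49.0/10)) = 10·log₁₀(3402000) = 65.32 dB SPL.

65.32 dB SPL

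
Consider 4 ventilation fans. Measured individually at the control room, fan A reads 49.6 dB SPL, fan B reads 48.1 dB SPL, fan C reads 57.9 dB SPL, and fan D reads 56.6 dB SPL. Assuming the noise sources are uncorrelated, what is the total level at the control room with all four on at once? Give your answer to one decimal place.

60.9 dB SPL

Incoherent sources sum as intensities:
L_total = 10·log₁₀(10^(49.6/10) + 10^(48.1/10) + 10^(57.9/10) + 10^(56.6/10)) = 10·log₁₀(1229000) = 60.9 dB SPL.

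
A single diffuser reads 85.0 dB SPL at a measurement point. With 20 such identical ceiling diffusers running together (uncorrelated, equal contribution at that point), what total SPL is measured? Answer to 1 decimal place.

98.0 dB SPL

20 equal incoherent sources raise the level by 10·log₁₀(20) = 13.01 dB.
L_total = 85.0 + 13.01 = 98.0 dB SPL.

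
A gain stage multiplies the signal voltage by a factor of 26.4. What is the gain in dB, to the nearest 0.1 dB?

Voltage is an amplitude quantity, so gain = 20·log₁₀(V_out/V_in).
20·log₁₀(26.4) = 28.4 dB.

28.4 dB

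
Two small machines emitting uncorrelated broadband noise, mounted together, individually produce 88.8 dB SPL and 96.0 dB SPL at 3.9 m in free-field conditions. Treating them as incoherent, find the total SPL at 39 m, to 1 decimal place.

76.8 dB SPL

Combined at 3.9 m: 10·log₁₀(10^(88.8/10)+10^(96.0/10)) = 96.76 dB SPL.
Then apply −20·log₁₀(39/3.9) = -20.00 dB → 76.8 dB SPL.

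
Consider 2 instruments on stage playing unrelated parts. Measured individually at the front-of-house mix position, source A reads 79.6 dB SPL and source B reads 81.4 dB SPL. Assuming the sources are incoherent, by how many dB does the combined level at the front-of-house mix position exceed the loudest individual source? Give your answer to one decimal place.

2.2 dB

Add the sources as powers (linear), then convert back to dB:
L_total = 10·log₁₀(10^(79.6/10) + 10^(81.4/10)) = 83.60 dB SPL.
Excess over the loudest (81.4 dB): 83.60 − 81.4 = 2.2 dB.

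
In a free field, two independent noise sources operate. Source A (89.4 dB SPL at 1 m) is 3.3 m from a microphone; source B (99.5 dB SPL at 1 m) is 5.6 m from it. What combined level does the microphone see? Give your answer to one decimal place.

85.6 dB SPL

At the listener: L_A = 89.4 − 20·log₁₀(3.3) = 79.03 dB; L_B = 99.5 − 20·log₁₀(5.6) = 84.54 dB.
Combined: 10·log₁₀(10^(79.03/10)+10^(84.54/10)) = 85.6 dB SPL.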